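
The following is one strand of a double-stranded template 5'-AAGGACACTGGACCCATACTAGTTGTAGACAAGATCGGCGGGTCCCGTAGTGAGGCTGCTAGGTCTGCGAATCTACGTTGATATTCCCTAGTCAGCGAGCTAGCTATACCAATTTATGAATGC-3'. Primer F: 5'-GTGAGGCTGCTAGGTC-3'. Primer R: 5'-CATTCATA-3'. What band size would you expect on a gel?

The forward primer matches the template at positions 50–65.
Taking the reverse complement of CATTCATA gives TATGAATG, found at positions 115–122 on the template; the primer anneals here to the top strand with its 3' end pointing upstream.
The product runs from position 50 to position 122, so its length is 122 − 50 + 1 = 73 bp.

73 bp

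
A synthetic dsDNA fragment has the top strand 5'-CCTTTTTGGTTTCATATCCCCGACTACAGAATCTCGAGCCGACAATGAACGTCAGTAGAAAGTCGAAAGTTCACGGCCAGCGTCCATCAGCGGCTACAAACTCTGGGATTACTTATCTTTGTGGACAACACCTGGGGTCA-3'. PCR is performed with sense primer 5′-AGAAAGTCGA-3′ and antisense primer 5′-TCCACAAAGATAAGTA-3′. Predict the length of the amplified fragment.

Forward primer AGAAAGTCGA is found on the top strand at positions 57–66.
Reverse complement of the reverse primer: TACTTATCTTTGTGGA. This occurs on the top strand at positions 110–125.
Product length = (reverse-primer end) − (forward-primer start) + 1 = 125 − 57 + 1 = 69 bp.

69 bp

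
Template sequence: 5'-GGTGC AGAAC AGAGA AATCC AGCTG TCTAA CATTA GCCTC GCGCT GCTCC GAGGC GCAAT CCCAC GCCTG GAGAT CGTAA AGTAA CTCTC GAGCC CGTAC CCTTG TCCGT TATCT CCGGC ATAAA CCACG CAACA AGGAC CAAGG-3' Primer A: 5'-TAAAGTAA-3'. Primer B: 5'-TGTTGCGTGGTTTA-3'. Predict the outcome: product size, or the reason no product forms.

Primer A (TAAAGTAA) matches the top strand at positions 78–85; it acts as a forward primer.
Primer B's reverse complement is TAAACCACGCAACA, matching the top strand at positions 122–135; it acts as a reverse primer.
The 3' ends face each other across positions 78–135, giving a 58 bp product.

Yes — a 58 bp product.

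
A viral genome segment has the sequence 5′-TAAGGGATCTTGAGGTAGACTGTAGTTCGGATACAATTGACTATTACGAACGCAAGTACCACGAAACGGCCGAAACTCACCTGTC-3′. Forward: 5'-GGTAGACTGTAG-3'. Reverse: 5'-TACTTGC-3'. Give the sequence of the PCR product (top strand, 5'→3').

Scanning the template, GGTAGACTGTAG occurs at positions 14–25; this primer anneals to the bottom strand there with its 3' end pointing downstream.
The reverse primer's reverse complement is GCAAGTA, which matches the template at positions 52–58.
The product is the template from position 14 through 58 (45 bp).

5'-GGTAGACTGTAGTTCGGATACAATTGACTATTACGAACGCAAGTA-3'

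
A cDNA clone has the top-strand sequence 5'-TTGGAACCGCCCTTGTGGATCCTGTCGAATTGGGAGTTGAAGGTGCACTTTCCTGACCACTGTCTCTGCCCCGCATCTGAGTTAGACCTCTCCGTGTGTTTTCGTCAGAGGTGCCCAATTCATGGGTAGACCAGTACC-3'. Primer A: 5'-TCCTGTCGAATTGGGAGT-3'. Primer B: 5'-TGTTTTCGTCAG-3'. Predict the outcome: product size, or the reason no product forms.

Primer A (TCCTGTCGAATTGGGAGT) matches the top strand at positions 20–37 (3' end points downstream).
Primer B (TGTTTTCGTCAG) also matches the top strand directly, at positions 97–108 — its reverse complement CTGACGAAAACA is not present.
Both primers anneal to the bottom strand with 3' ends pointing the same way, so neither can prime synthesis back toward the other.

No product — both primers anneal to the same strand and extend in the same direction.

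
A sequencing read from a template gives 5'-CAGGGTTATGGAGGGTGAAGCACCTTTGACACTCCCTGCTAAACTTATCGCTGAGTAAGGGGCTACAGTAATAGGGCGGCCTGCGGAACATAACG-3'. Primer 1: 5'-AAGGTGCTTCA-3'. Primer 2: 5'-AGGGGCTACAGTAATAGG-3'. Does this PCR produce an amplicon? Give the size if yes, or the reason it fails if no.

No product — the primers' 3' ends point away from each other.

Primer 1 (AAGGTGCTTCA) has reverse complement TGAAGCACCTT, which matches the top strand at positions 16–26; primer 1 anneals to the top strand there with its 3' end pointing upstream toward position 16.
Primer 2 (AGGGGCTACAGTAATAGG) matches the top strand directly at positions 58–75; it anneals to the bottom strand with its 3' end pointing downstream toward position 75.
The 3' ends diverge (primer 1 extends toward position 1, primer 2 toward position 95), so the primers never converge on a shared product.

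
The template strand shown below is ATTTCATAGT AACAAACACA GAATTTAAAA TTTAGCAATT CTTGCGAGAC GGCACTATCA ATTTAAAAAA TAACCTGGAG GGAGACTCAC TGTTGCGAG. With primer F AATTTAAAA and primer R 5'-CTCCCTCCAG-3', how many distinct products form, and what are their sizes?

The forward primer AATTTAAAA matches the top strand at positions 22–30, 60–68.
The reverse primer's reverse complement is CTGGAGGGAG, matching at positions 75–84.
Each forward site pairs with the reverse site to give a product ending at position 84: sizes 63, 25 bp.

Two products: 63 bp, 25 bp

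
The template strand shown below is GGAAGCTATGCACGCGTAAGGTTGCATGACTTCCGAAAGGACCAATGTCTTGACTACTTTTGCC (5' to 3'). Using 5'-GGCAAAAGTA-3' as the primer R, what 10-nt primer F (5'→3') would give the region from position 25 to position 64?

The reverse primer's reverse complement TACTTTTGCC matches the template at positions 55–64; the product starts at position 25.
The forward primer is identical to the top strand over positions 25–34: CATGACTTCC.

5'-CATGACTTCC-3'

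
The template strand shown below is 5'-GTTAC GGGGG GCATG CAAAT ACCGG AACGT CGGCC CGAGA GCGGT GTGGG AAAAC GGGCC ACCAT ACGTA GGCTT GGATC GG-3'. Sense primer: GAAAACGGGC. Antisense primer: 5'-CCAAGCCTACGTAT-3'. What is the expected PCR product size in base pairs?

28 bp

Forward primer GAAAACGGGC is found on the top strand at positions 50–59.
Reverse complement of the reverse primer: ATACGTAGGCTTGG. This occurs on the top strand at positions 64–77.
Amplicon spans positions 50–77: 28 bp.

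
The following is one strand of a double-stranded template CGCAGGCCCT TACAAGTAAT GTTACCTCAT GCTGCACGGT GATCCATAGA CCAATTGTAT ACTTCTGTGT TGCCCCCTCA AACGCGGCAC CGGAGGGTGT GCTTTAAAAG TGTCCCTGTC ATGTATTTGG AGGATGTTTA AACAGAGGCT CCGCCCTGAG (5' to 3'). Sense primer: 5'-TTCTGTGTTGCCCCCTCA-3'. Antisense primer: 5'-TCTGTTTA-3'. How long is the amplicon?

84 bp

Scanning the template, TTCTGTGTTGCCCCCTCA occurs at positions 63–80; this primer anneals to the bottom strand there with its 3' end pointing downstream.
The reverse primer's reverse complement is TAAACAGA, which matches the template at positions 139–146.
Product length = (reverse-primer end) − (forward-primer start) + 1 = 146 − 63 + 1 = 84 bp.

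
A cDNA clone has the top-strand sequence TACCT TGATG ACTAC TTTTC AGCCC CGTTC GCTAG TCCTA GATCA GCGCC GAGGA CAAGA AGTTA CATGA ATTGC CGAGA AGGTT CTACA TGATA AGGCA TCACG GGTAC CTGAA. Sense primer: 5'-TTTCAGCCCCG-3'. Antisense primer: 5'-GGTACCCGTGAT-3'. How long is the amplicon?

95 bp

Scanning the template, TTTCAGCCCCG occurs at positions 17–27; this primer anneals to the bottom strand there with its 3' end pointing downstream.
Taking the reverse complement of GGTACCCGTGAT gives ATCACGGGTACC, found at positions 100–111 on the template; the primer anneals here to the top strand with its 3' end pointing upstream.
Amplicon spans positions 17–111: 95 bp.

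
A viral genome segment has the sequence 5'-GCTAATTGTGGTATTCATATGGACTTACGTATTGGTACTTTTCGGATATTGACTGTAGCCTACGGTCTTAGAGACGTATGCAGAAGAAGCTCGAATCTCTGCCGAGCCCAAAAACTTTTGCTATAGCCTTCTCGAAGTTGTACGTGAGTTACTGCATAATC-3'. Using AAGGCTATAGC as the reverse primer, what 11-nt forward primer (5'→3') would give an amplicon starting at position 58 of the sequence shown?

The reverse primer's reverse complement GCTATAGCCTT matches the template at positions 120–130; the product starts at position 58.
The forward primer is identical to the top strand over positions 58–68: GCCTACGGTCT.

5'-GCCTACGGTCT-3'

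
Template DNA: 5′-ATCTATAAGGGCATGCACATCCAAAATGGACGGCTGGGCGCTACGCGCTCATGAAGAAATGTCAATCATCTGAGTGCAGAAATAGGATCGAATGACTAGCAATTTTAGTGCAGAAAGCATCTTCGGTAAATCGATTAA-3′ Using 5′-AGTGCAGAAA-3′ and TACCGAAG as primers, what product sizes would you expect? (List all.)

56 bp, 22 bp

The forward primer AGTGCAGAAA matches the top strand at positions 73–82, 107–116.
The reverse primer's reverse complement is CTTCGGTA, matching at positions 121–128.
Each forward site pairs with the reverse site to give a product ending at position 128: sizes 56, 22 bp.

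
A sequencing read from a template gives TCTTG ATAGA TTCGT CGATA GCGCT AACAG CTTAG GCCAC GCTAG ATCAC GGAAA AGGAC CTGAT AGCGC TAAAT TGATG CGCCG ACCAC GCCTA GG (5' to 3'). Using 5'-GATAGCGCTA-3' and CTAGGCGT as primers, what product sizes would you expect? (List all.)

The forward primer GATAGCGCTA matches the top strand at positions 17–26, 63–72.
The reverse primer's reverse complement is ACGCCTAG, matching at positions 89–96.
Each forward site pairs with the reverse site to give a product ending at position 96: sizes 80, 34 bp.

80 bp, 34 bp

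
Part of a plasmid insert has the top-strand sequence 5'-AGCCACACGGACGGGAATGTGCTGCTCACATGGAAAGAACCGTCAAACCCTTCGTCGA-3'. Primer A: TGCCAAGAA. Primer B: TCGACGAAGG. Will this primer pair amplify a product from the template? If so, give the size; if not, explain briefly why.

No product — primer A has no binding site in the template.

Primer A (TGCCAAGAA) does not match the top strand, and its reverse complement TTCTTGGCA does not match either.
With no annealing site for primer A, no amplification occurs.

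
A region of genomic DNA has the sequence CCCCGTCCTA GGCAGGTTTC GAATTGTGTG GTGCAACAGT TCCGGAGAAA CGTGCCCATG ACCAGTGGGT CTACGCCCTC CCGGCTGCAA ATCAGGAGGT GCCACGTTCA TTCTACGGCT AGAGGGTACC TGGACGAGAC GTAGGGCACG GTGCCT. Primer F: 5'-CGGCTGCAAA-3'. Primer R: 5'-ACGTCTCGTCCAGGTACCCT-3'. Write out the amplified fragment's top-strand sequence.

Scanning the template, CGGCTGCAAA occurs at positions 82–91; this primer anneals to the bottom strand there with its 3' end pointing downstream.
Taking the reverse complement of ACGTCTCGTCCAGGTACCCT gives AGGGTACCTGGACGAGACGT, found at positions 123–142 on the template; the primer anneals here to the top strand with its 3' end pointing upstream.
The product is the template from position 82 through 142 (61 bp).

5'-CGGCTGCAAATCAGGAGGTGCCACGTTCATTCTACGGCTAGAGGGTACCTGGACGAGACGT-3'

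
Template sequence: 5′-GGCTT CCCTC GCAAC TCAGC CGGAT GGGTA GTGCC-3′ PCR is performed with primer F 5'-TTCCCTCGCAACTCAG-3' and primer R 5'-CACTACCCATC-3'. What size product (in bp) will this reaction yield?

Scanning the template, TTCCCTCGCAACTCAG occurs at positions 4–19; this primer anneals to the bottom strand there with its 3' end pointing downstream.
Taking the reverse complement of CACTACCCATC gives GATGGGTAGTG, found at positions 23–33 on the template; the primer anneals here to the top strand with its 3' end pointing upstream.
Amplicon spans positions 4–33: 30 bp.

30 bp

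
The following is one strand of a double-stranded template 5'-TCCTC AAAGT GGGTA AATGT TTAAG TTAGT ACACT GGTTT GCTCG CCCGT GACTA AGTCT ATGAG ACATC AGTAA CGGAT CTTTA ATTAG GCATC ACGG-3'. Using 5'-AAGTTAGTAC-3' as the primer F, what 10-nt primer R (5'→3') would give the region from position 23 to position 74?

The product's 3' end on the top strand is position 74.
The reverse primer anneals to the top strand over positions 65–74, i.e. to GACATCAGTA.
Its sequence written 5'→3' is the reverse complement: TACTGATGTC.

5'-TACTGATGTC-3'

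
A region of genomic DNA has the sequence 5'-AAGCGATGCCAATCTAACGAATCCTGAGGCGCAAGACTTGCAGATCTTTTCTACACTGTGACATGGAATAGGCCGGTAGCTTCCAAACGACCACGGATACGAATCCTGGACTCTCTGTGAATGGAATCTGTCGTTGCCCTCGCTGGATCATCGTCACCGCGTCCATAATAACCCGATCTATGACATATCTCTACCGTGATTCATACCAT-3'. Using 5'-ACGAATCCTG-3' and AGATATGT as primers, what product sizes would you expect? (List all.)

The forward primer ACGAATCCTG matches the top strand at positions 17–26, 99–108.
The reverse primer's reverse complement is ACATATCT, matching at positions 183–190.
Each forward site pairs with the reverse site to give a product ending at position 190: sizes 174, 92 bp.

174 bp, 92 bp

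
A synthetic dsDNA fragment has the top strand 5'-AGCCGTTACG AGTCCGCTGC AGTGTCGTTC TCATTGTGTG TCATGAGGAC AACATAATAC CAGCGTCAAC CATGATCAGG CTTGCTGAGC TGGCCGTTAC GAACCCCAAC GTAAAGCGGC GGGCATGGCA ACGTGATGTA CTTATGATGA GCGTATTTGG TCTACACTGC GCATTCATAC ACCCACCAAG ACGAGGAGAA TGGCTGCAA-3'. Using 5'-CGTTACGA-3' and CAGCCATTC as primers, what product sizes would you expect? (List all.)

203 bp, 112 bp

The forward primer CGTTACGA matches the top strand at positions 4–11, 95–102.
The reverse primer's reverse complement is GAATGGCTG, matching at positions 198–206.
Each forward site pairs with the reverse site to give a product ending at position 206: sizes 203, 112 bp.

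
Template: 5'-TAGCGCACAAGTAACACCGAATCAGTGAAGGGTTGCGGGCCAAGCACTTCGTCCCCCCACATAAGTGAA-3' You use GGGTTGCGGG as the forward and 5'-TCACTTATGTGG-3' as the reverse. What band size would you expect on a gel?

Scanning the template, GGGTTGCGGG occurs at positions 30–39; this primer anneals to the bottom strand there with its 3' end pointing downstream.
Reverse complement of the reverse primer: CCACATAAGTGA. This occurs on the top strand at positions 57–68.
Amplicon spans positions 30–68: 39 bp.

39 bp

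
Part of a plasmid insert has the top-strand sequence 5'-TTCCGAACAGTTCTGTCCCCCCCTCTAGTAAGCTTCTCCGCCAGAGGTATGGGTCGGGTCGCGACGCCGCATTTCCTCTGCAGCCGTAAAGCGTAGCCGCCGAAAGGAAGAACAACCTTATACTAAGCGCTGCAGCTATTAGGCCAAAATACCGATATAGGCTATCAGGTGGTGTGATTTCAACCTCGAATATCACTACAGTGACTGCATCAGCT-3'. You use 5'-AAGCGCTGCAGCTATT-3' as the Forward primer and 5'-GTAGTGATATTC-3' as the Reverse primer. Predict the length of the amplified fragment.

75 bp

Scanning the template, AAGCGCTGCAGCTATT occurs at positions 125–140; this primer anneals to the bottom strand there with its 3' end pointing downstream.
The reverse primer's reverse complement is GAATATCACTAC, which matches the template at positions 188–199.
Amplicon spans positions 125–199: 75 bp.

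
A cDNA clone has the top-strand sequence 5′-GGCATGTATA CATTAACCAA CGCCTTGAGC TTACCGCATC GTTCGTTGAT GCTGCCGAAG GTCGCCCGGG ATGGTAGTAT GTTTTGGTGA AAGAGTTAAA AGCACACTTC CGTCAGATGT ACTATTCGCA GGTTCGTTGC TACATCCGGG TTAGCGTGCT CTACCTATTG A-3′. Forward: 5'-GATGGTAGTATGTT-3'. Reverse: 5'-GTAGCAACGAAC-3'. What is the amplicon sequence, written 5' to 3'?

Scanning the template, GATGGTAGTATGTT occurs at positions 70–83; this primer anneals to the bottom strand there with its 3' end pointing downstream.
The reverse primer's reverse complement is GTTCGTTGCTAC, which matches the template at positions 132–143.
The product is the template from position 70 through 143 (74 bp).

5'-GATGGTAGTATGTTTTGGTGAAAGAGTTAAAAGCACACTTCCGTCAGATGTACTATTCGCAGGTTCGTTGCTAC-3'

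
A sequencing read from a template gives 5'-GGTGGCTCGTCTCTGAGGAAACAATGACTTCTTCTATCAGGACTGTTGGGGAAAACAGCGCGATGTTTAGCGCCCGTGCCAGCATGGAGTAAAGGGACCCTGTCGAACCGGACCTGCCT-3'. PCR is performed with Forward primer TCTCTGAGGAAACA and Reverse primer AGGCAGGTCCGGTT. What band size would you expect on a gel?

110 bp

Scanning the template, TCTCTGAGGAAACA occurs at positions 10–23; this primer anneals to the bottom strand there with its 3' end pointing downstream.
Reverse complement of the reverse primer: AACCGGACCTGCCT. This occurs on the top strand at positions 106–119.
Amplicon spans positions 10–119: 110 bp.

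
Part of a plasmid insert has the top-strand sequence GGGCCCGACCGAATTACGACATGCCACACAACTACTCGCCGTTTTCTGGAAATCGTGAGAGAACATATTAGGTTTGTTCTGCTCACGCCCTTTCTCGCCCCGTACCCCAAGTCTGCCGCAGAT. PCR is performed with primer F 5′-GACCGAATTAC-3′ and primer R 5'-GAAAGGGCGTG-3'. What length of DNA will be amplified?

The forward primer matches the template at positions 7–17.
Taking the reverse complement of GAAAGGGCGTG gives CACGCCCTTTC, found at positions 84–94 on the template; the primer anneals here to the top strand with its 3' end pointing upstream.
Amplicon spans positions 7–94: 88 bp.

88 bp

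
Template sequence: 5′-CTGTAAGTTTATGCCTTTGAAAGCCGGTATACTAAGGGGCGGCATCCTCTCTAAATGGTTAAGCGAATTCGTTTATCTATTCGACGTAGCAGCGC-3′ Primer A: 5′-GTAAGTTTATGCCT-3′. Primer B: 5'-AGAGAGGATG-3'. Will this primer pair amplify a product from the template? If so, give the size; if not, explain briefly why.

Yes — a 50 bp product.

Primer A (GTAAGTTTATGCCT) matches the top strand at positions 3–16; it acts as a forward primer.
Primer B's reverse complement is CATCCTCTCT, matching the top strand at positions 43–52; it acts as a reverse primer.
The 3' ends face each other across positions 3–52, giving a 50 bp product.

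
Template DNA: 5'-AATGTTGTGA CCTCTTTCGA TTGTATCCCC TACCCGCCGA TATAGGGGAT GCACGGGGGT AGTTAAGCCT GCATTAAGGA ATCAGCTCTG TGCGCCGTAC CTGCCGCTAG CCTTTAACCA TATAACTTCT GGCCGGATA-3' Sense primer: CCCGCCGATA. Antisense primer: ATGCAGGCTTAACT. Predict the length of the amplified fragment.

42 bp

The forward primer matches the template at positions 33–42.
Reverse complement of the reverse primer: AGTTAAGCCTGCAT. This occurs on the top strand at positions 61–74.
The product runs from position 33 to position 74, so its length is 74 − 33 + 1 = 42 bp.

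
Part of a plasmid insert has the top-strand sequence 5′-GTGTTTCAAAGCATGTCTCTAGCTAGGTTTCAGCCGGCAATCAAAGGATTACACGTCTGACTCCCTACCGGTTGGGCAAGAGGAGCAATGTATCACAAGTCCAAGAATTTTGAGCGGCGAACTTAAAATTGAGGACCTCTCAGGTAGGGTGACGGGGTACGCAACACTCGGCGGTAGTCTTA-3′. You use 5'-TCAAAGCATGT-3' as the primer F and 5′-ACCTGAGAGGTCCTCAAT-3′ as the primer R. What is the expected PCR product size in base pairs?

The forward primer matches the template at positions 6–16.
Reverse complement of the reverse primer: ATTGAGGACCTCTCAGGT. This occurs on the top strand at positions 128–145.
Product length = (reverse-primer end) − (forward-primer start) + 1 = 145 − 6 + 1 = 140 bp.

140 bp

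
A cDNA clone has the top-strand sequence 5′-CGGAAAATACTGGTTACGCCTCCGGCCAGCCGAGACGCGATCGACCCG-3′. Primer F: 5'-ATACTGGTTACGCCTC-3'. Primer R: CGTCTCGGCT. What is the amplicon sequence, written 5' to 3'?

The forward primer matches the template at positions 7–22.
Taking the reverse complement of CGTCTCGGCT gives AGCCGAGACG, found at positions 28–37 on the template; the primer anneals here to the top strand with its 3' end pointing upstream.
The product is the template from position 7 through 37 (31 bp).

5'-ATACTGGTTACGCCTCCGGCCAGCCGAGACG-3'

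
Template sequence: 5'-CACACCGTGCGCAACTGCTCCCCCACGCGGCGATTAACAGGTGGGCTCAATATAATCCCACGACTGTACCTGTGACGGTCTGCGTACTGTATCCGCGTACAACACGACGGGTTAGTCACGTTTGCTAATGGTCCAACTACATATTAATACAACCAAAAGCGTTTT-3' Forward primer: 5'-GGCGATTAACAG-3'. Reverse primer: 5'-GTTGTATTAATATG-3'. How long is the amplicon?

Forward primer GGCGATTAACAG is found on the top strand at positions 29–40.
The reverse primer's reverse complement is CATATTAATACAAC, which matches the template at positions 140–153.
Product length = (reverse-primer end) − (forward-primer start) + 1 = 153 − 29 + 1 = 125 bp.

125 bp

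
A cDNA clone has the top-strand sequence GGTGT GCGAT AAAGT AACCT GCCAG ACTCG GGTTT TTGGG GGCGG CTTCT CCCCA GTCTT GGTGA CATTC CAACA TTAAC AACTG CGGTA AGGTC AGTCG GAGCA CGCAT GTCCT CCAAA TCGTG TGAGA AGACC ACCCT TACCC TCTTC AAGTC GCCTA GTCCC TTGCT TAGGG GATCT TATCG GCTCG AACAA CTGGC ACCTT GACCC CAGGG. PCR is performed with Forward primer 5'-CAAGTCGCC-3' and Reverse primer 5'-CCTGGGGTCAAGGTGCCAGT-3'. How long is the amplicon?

65 bp

Scanning the template, CAAGTCGCC occurs at positions 150–158; this primer anneals to the bottom strand there with its 3' end pointing downstream.
The reverse primer's reverse complement is ACTGGCACCTTGACCCCAGG, which matches the template at positions 195–214.
The product runs from position 150 to position 214, so its length is 214 − 150 + 1 = 65 bp.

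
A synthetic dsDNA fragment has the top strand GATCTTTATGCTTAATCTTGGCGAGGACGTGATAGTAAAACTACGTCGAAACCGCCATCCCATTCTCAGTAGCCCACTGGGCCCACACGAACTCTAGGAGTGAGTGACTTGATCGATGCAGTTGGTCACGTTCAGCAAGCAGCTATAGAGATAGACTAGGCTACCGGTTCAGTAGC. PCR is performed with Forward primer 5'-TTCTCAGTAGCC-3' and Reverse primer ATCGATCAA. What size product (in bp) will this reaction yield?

55 bp

The forward primer matches the template at positions 63–74.
Reverse complement of the reverse primer: TTGATCGAT. This occurs on the top strand at positions 109–117.
The product runs from position 63 to position 117, so its length is 117 − 63 + 1 = 55 bp.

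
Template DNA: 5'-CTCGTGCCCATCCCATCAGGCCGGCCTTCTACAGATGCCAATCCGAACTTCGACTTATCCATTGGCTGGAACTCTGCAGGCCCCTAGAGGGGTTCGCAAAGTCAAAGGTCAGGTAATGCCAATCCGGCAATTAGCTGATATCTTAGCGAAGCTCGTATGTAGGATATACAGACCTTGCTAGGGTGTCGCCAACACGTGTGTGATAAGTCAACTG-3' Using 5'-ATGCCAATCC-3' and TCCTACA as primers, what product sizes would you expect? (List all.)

130 bp, 49 bp

The forward primer ATGCCAATCC matches the top strand at positions 35–44, 116–125.
The reverse primer's reverse complement is TGTAGGA, matching at positions 158–164.
Each forward site pairs with the reverse site to give a product ending at position 164: sizes 130, 49 bp.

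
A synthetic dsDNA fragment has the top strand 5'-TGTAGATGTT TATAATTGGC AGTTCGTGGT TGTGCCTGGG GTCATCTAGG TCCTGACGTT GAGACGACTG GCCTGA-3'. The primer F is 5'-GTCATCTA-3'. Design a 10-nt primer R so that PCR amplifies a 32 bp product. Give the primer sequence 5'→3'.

5'-GCCAGTCGTC-3'

The forward primer binds at positions 41–48, so a 32 bp product ends at position 41 + 32 − 1 = 72.
The reverse primer anneals to the top strand over positions 63–72, i.e. to GACGACTGGC.
Its sequence written 5'→3' is the reverse complement: GCCAGTCGTC.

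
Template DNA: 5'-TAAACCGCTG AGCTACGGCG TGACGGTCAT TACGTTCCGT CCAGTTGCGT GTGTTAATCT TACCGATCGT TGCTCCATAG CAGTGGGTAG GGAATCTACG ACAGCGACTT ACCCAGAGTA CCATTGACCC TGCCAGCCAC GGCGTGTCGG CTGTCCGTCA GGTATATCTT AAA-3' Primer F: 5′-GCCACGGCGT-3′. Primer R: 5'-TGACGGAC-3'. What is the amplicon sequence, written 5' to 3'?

Scanning the template, GCCACGGCGT occurs at positions 136–145; this primer anneals to the bottom strand there with its 3' end pointing downstream.
The reverse primer's reverse complement is GTCCGTCA, which matches the template at positions 153–160.
The product is the template from position 136 through 160 (25 bp).

5'-GCCACGGCGTGTCGGCTGTCCGTCA-3'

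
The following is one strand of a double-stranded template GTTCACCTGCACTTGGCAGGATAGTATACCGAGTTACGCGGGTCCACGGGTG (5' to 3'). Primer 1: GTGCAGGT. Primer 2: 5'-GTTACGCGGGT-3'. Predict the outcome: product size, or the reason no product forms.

No product — the primers' 3' ends point away from each other.

Primer 1 (GTGCAGGT) has reverse complement ACCTGCAC, which matches the top strand at positions 5–12; primer 1 anneals to the top strand there with its 3' end pointing upstream toward position 5.
Primer 2 (GTTACGCGGGT) matches the top strand directly at positions 33–43; it anneals to the bottom strand with its 3' end pointing downstream toward position 43.
The 3' ends diverge (primer 1 extends toward position 1, primer 2 toward position 52), so the primers never converge on a shared product.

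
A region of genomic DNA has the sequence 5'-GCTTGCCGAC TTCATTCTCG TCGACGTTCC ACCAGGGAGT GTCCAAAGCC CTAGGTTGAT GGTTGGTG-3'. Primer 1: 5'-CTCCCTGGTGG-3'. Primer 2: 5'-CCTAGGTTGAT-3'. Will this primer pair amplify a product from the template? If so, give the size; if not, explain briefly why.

Primer 1 (CTCCCTGGTGG) has reverse complement CCACCAGGGAG, which matches the top strand at positions 29–39; primer 1 anneals to the top strand there with its 3' end pointing upstream toward position 29.
Primer 2 (CCTAGGTTGAT) matches the top strand directly at positions 50–60; it anneals to the bottom strand with its 3' end pointing downstream toward position 60.
The 3' ends diverge (primer 1 extends toward position 1, primer 2 toward position 68), so the primers never converge on a shared product.

No product — the primers' 3' ends point away from each other.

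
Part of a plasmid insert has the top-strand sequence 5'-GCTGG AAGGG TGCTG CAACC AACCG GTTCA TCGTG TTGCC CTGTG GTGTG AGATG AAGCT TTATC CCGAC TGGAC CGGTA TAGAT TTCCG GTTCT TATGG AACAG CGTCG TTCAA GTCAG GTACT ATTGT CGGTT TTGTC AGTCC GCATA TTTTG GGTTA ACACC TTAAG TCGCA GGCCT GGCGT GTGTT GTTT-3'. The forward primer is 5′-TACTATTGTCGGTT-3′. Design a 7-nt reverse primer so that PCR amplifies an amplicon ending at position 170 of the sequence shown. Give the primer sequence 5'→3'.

5'-CTTAAGG-3'

The forward primer binds at positions 122–135; the product's 3' end on the top strand is position 170.
The reverse primer anneals to the top strand over positions 164–170, i.e. to CCTTAAG.
Its sequence written 5'→3' is the reverse complement: CTTAAGG.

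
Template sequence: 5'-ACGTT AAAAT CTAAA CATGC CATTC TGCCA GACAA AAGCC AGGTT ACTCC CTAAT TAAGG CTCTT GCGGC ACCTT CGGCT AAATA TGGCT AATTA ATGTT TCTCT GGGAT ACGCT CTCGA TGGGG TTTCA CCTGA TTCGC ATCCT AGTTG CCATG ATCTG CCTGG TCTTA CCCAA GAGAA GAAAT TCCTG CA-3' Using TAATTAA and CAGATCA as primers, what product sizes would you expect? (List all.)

The forward primer TAATTAA matches the top strand at positions 52–58, 90–96.
The reverse primer's reverse complement is TGATCTG, matching at positions 154–160.
Each forward site pairs with the reverse site to give a product ending at position 160: sizes 109, 71 bp.

109 bp, 71 bp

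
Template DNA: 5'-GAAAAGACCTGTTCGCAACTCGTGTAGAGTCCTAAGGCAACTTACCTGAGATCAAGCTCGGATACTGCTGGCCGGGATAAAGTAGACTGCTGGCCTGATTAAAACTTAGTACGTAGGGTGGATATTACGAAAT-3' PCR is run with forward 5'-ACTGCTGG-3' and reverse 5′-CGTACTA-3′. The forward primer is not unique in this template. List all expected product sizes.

The forward primer ACTGCTGG matches the top strand at positions 64–71, 86–93.
The reverse primer's reverse complement is TAGTACG, matching at positions 107–113.
Each forward site pairs with the reverse site to give a product ending at position 113: sizes 50, 28 bp.

50 bp, 28 bp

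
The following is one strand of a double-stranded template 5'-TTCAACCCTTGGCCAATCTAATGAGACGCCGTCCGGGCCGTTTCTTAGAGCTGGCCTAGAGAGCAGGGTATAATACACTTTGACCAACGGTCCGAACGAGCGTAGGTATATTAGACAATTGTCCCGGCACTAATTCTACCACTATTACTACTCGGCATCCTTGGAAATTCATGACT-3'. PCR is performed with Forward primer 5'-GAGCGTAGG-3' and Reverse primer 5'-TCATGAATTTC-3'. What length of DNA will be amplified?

Forward primer GAGCGTAGG is found on the top strand at positions 98–106.
The reverse primer's reverse complement is GAAATTCATGA, which matches the template at positions 164–174.
Amplicon spans positions 98–174: 77 bp.

77 bp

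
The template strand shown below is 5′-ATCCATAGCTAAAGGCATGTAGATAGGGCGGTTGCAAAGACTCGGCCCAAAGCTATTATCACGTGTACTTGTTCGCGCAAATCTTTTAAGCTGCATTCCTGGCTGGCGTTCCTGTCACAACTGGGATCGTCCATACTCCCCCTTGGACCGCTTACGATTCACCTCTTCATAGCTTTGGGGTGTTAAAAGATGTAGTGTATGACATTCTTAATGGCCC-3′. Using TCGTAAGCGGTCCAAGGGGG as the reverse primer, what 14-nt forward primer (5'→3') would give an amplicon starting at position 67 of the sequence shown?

The reverse primer's reverse complement CCCCCTTGGACCGCTTACGA matches the template at positions 138–157; the product starts at position 67.
The forward primer is identical to the top strand over positions 67–80: ACTTGTTCGCGCAA.

5'-ACTTGTTCGCGCAA-3'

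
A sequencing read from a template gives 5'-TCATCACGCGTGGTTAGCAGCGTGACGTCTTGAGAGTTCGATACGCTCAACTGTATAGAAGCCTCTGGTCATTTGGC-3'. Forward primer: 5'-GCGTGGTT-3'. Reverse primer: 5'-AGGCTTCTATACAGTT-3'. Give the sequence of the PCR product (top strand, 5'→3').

Scanning the template, GCGTGGTT occurs at positions 8–15; this primer anneals to the bottom strand there with its 3' end pointing downstream.
Reverse complement of the reverse primer: AACTGTATAGAAGCCT. This occurs on the top strand at positions 49–64.
The product is the template from position 8 through 64 (57 bp).

5'-GCGTGGTTAGCAGCGTGACGTCTTGAGAGTTCGATACGCTCAACTGTATAGAAGCCT-3'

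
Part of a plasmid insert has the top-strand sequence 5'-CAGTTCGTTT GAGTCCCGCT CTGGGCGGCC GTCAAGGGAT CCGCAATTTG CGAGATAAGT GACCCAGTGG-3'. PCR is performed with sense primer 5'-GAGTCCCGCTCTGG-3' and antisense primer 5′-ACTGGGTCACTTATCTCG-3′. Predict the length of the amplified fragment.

58 bp

Forward primer GAGTCCCGCTCTGG is found on the top strand at positions 11–24.
Taking the reverse complement of ACTGGGTCACTTATCTCG gives CGAGATAAGTGACCCAGT, found at positions 51–68 on the template; the primer anneals here to the top strand with its 3' end pointing upstream.
The product runs from position 11 to position 68, so its length is 68 − 11 + 1 = 58 bp.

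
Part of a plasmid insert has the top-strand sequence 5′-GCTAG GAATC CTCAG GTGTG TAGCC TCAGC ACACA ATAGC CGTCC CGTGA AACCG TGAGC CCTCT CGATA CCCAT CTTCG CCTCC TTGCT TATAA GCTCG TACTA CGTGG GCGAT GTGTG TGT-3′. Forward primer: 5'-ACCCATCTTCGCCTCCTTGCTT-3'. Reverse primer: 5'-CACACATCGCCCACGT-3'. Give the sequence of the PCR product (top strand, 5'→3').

5'-ACCCATCTTCGCCTCCTTGCTTATAAGCTCGTACTACGTGGGCGATGTGTG-3'

Scanning the template, ACCCATCTTCGCCTCCTTGCTT occurs at positions 70–91; this primer anneals to the bottom strand there with its 3' end pointing downstream.
The reverse primer's reverse complement is ACGTGGGCGATGTGTG, which matches the template at positions 105–120.
The product is the template from position 70 through 120 (51 bp).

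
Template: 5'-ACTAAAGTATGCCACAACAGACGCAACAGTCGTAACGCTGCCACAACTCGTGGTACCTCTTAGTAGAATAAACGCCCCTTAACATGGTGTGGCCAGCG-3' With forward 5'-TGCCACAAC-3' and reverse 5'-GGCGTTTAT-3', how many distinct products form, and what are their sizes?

The forward primer TGCCACAAC matches the top strand at positions 10–18, 39–47.
The reverse primer's reverse complement is ATAAACGCC, matching at positions 68–76.
Each forward site pairs with the reverse site to give a product ending at position 76: sizes 67, 38 bp.

Two products: 67 bp, 38 bp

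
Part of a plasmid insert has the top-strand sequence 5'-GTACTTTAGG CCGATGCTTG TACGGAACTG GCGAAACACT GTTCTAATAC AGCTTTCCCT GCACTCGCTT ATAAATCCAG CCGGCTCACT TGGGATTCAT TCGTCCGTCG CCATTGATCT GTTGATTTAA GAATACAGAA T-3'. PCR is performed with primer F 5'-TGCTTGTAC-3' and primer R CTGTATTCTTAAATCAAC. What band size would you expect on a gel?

124 bp

Forward primer TGCTTGTAC is found on the top strand at positions 15–23.
The reverse primer's reverse complement is GTTGATTTAAGAATACAG, which matches the template at positions 121–138.
Amplicon spans positions 15–138: 124 bp.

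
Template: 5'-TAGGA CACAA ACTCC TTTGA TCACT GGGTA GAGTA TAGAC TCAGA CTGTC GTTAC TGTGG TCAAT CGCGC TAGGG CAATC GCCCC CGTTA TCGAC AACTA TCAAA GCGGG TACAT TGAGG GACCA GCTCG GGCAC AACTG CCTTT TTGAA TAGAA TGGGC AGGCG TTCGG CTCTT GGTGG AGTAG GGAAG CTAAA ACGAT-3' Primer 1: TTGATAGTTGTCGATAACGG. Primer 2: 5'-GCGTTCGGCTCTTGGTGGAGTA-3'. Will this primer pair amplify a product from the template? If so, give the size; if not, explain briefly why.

Primer 1 (TTGATAGTTGTCGATAACGG) has reverse complement CCGTTATCGACAACTATCAA, which matches the top strand at positions 85–104; primer 1 anneals to the top strand there with its 3' end pointing upstream toward position 85.
Primer 2 (GCGTTCGGCTCTTGGTGGAGTA) matches the top strand directly at positions 163–184; it anneals to the bottom strand with its 3' end pointing downstream toward position 184.
The 3' ends diverge (primer 1 extends toward position 1, primer 2 toward position 200), so the primers never converge on a shared product.

No product — the primers' 3' ends point away from each other.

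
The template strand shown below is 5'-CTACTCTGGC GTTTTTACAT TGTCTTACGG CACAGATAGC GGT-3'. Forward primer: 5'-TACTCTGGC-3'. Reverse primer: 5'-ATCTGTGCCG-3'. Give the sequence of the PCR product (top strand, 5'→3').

5'-TACTCTGGCGTTTTTACATTGTCTTACGGCACAGAT-3'

Scanning the template, TACTCTGGC occurs at positions 2–10; this primer anneals to the bottom strand there with its 3' end pointing downstream.
Reverse complement of the reverse primer: CGGCACAGAT. This occurs on the top strand at positions 28–37.
The product is the template from position 2 through 37 (36 bp).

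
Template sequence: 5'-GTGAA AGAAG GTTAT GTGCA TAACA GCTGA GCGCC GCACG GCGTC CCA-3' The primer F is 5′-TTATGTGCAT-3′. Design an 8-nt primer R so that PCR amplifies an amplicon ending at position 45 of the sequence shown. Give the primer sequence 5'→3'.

The forward primer binds at positions 12–21; the product's 3' end on the top strand is position 45.
The reverse primer anneals to the top strand over positions 38–45, i.e. to ACGGCGTC.
Its sequence written 5'→3' is the reverse complement: GACGCCGT.

5'-GACGCCGT-3'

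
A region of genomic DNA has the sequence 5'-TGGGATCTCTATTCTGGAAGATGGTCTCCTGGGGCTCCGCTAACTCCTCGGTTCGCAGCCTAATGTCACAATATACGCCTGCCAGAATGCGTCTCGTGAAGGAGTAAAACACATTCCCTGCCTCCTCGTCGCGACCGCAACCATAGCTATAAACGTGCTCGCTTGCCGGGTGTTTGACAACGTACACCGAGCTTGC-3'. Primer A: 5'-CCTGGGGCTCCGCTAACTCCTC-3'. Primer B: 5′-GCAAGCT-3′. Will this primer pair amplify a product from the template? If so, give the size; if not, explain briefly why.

Yes — a 169 bp product.

Primer A (CCTGGGGCTCCGCTAACTCCTC) matches the top strand at positions 28–49; it acts as a forward primer.
Primer B's reverse complement is AGCTTGC, matching the top strand at positions 190–196; it acts as a reverse primer.
The 3' ends face each other across positions 28–196, giving a 169 bp product.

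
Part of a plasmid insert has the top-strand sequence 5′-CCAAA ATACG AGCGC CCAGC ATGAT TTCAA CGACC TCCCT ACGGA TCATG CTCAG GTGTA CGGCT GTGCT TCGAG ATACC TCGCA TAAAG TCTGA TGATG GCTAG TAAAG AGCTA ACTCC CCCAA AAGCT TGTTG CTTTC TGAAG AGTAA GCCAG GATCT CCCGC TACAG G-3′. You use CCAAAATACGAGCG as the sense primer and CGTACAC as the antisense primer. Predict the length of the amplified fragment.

62 bp

Forward primer CCAAAATACGAGCG is found on the top strand at positions 1–14.
Reverse complement of the reverse primer: GTGTACG. This occurs on the top strand at positions 56–62.
Amplicon spans positions 1–62: 62 bp.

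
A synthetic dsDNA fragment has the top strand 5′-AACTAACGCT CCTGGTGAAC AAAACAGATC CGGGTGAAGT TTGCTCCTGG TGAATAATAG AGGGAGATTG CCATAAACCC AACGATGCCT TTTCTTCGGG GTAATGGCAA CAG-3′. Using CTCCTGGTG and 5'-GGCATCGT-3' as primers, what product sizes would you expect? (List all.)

81 bp, 46 bp

The forward primer CTCCTGGTG matches the top strand at positions 9–17, 44–52.
The reverse primer's reverse complement is ACGATGCC, matching at positions 82–89.
Each forward site pairs with the reverse site to give a product ending at position 89: sizes 81, 46 bp.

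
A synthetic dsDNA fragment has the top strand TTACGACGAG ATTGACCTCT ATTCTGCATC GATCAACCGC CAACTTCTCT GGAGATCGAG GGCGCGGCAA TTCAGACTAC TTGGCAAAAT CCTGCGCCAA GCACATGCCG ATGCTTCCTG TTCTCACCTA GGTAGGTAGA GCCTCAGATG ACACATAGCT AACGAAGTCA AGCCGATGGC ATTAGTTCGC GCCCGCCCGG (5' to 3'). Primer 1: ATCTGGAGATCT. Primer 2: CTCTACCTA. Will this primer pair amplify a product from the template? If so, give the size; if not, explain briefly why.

Primer 1 (ATCTGGAGATCT) does not match the top strand, and its reverse complement AGATCTCCAGAT does not match either.
With no annealing site for primer 1, no amplification occurs.

No product — primer 1 has no binding site in the template.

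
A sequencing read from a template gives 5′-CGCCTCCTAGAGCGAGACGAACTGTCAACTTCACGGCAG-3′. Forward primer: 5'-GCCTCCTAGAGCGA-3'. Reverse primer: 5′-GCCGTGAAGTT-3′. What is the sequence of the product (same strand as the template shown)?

The forward primer matches the template at positions 2–15.
Reverse complement of the reverse primer: AACTTCACGGC. This occurs on the top strand at positions 27–37.
The product is the template from position 2 through 37 (36 bp).

5'-GCCTCCTAGAGCGAGACGAACTGTCAACTTCACGGC-3'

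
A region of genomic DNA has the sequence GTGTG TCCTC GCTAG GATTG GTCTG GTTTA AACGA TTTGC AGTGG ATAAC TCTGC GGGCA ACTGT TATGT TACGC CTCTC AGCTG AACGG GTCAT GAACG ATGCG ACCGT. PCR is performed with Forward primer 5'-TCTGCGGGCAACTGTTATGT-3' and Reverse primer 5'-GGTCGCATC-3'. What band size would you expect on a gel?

58 bp

Forward primer TCTGCGGGCAACTGTTATGT is found on the top strand at positions 51–70.
Reverse complement of the reverse primer: GATGCGACC. This occurs on the top strand at positions 100–108.
Product length = (reverse-primer end) − (forward-primer start) + 1 = 108 − 51 + 1 = 58 bp.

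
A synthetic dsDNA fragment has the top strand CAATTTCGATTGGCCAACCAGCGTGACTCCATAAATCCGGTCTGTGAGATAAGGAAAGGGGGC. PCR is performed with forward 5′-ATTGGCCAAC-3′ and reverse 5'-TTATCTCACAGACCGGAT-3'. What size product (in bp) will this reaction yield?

44 bp

Scanning the template, ATTGGCCAAC occurs at positions 9–18; this primer anneals to the bottom strand there with its 3' end pointing downstream.
Reverse complement of the reverse primer: ATCCGGTCTGTGAGATAA. This occurs on the top strand at positions 35–52.
The product runs from position 9 to position 52, so its length is 52 − 9 + 1 = 44 bp.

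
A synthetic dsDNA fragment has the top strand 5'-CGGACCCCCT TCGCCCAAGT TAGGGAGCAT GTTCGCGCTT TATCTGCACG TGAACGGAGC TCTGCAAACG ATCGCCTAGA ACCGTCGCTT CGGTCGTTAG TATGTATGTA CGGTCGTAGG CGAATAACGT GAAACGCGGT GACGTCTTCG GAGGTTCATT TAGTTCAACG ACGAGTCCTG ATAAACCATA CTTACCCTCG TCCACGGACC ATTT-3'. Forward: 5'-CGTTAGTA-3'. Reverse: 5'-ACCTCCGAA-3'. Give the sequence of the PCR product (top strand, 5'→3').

5'-CGTTAGTATGTATGTACGGTCGTAGGCGAATAACGTGAAACGCGGTGACGTCTTCGGAGGT-3'

The forward primer matches the template at positions 95–102.
Taking the reverse complement of ACCTCCGAA gives TTCGGAGGT, found at positions 147–155 on the template; the primer anneals here to the top strand with its 3' end pointing upstream.
The product is the template from position 95 through 155 (61 bp).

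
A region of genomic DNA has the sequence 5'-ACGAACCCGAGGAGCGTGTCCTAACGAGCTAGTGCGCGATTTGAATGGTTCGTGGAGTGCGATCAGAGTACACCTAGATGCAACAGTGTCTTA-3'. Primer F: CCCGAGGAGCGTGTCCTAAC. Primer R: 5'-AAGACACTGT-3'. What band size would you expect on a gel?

Forward primer CCCGAGGAGCGTGTCCTAAC is found on the top strand at positions 6–25.
Reverse complement of the reverse primer: ACAGTGTCTT. This occurs on the top strand at positions 83–92.
Product length = (reverse-primer end) − (forward-primer start) + 1 = 92 − 6 + 1 = 87 bp.

87 bp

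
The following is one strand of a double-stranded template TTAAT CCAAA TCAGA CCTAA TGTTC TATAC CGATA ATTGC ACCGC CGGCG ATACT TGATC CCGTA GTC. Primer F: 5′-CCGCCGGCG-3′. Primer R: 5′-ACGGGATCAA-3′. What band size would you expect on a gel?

Forward primer CCGCCGGCG is found on the top strand at positions 42–50.
The reverse primer's reverse complement is TTGATCCCGT, which matches the template at positions 55–64.
Amplicon spans positions 42–64: 23 bp.

23 bp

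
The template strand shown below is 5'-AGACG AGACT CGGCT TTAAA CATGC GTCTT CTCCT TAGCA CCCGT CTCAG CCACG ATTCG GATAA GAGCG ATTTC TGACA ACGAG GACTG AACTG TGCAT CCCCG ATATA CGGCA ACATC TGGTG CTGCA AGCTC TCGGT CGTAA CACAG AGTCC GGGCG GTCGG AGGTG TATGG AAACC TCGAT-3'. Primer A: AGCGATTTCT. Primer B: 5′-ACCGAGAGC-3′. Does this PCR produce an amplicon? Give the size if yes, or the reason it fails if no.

Yes — a 74 bp product.

Primer A (AGCGATTTCT) matches the top strand at positions 67–76; it acts as a forward primer.
Primer B's reverse complement is GCTCTCGGT, matching the top strand at positions 132–140; it acts as a reverse primer.
The 3' ends face each other across positions 67–140, giving a 74 bp product.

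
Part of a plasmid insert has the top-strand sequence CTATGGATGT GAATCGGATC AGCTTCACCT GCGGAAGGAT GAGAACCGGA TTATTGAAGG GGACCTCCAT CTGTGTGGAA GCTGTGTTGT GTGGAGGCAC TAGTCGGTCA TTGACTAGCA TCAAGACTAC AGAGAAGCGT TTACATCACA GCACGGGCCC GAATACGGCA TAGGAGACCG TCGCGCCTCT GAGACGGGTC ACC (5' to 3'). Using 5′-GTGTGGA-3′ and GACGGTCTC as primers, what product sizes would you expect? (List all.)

The forward primer GTGTGGA matches the top strand at positions 73–79, 89–95.
The reverse primer's reverse complement is GAGACCGTC, matching at positions 174–182.
Each forward site pairs with the reverse site to give a product ending at position 182: sizes 110, 94 bp.

110 bp, 94 bp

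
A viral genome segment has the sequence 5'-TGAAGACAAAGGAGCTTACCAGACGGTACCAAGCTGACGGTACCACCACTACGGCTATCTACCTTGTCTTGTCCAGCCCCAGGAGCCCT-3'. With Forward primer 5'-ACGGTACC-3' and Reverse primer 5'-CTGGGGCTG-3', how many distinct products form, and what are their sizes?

Two products: 60 bp, 46 bp

The forward primer ACGGTACC matches the top strand at positions 23–30, 37–44.
The reverse primer's reverse complement is CAGCCCCAG, matching at positions 74–82.
Each forward site pairs with the reverse site to give a product ending at position 82: sizes 60, 46 bp.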